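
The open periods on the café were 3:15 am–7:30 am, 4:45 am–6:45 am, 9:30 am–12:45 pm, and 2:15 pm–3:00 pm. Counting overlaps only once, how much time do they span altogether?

Merged: 3:15 am–7:30 am, 9:30 am–12:45 pm, 2:15 pm–3:00 pm.
Lengths: 4 h 15 min + 3 h 15 min + 45 min = 8 h 15 min.

8 h 15 min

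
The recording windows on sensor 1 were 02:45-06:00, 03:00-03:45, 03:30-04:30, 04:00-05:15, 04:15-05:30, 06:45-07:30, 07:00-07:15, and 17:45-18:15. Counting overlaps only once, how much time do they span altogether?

Merged: 02:45–06:00, 06:45–07:30, 17:45–18:15.
Lengths: 3 h 15 min + 45 min + 30 min = 4 h 30 min.

4 h 30 min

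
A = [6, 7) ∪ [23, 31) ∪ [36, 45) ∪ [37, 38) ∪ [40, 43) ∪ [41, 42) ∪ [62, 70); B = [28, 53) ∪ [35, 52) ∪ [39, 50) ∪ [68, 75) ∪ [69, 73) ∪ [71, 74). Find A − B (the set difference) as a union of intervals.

Merge the first list: [6, 7), [23, 31), [36, 45), [62, 70).
Merge the second list: [28, 53), [68, 75).
[6, 7): nothing removed.
[23, 31) \ B = [23, 28).
[36, 45): entirely removed.
[62, 70) \ B = [62, 68).

[6, 7) ∪ [23, 28) ∪ [62, 68)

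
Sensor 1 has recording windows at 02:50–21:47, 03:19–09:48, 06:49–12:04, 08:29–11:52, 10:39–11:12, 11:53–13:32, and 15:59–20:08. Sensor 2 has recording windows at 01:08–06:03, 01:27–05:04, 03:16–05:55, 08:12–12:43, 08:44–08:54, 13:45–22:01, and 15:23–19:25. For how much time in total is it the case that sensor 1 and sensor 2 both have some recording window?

First set merges to 02:50–21:47.
Second set merges to 01:08–06:03, 08:12–12:43, 13:45–22:01.
A ∩ B = 02:50–06:03, 08:12–12:43, 13:45–21:47.
Total: 3 h 13 min + 4 h 31 min + 8 h 2 min = 15 h 46 min.

15 h 46 min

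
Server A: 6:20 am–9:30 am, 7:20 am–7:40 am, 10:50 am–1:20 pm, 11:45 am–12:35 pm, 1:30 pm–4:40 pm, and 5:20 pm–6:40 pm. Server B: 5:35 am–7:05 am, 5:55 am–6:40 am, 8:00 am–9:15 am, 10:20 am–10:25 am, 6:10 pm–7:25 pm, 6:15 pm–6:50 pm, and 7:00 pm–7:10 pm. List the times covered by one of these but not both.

First set merges to 6:20 am-9:30 am, 10:50 am-1:20 pm, 1:30 pm-4:40 pm, 5:20 pm-6:40 pm.
Second set merges to 5:35 am-7:05 am, 8:00 am-9:15 am, 10:20 am-10:25 am, 6:10 pm-7:25 pm.
A but not B: 7:05 am-8:00 am, 9:15 am-9:30 am, 10:50 am-1:20 pm, 1:30 pm-4:40 pm, 5:20 pm-6:10 pm.
B but not A: 5:35 am-6:20 am, 10:20 am-10:25 am, 6:40 pm-7:25 pm.
Combining gives A △ B.

5:35 am-6:20 am, 7:05 am-8:00 am, 9:15 am-9:30 am, 10:20 am-10:25 am, 10:50 am-1:20 pm, 1:30 pm-4:40 pm, 5:20 pm-6:10 pm, 6:40 pm-7:25 pm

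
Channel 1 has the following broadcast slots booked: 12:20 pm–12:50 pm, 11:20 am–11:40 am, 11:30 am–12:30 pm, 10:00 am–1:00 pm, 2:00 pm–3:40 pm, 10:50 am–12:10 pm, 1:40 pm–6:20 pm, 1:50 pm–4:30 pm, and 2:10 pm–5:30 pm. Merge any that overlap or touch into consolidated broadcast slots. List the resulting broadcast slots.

Sort by start: 10:00 am-1:00 pm, 10:50 am-12:10 pm, 11:20 am-11:40 am, 11:30 am-12:30 pm, 12:20 pm-12:50 pm, 1:40 pm-6:20 pm, 1:50 pm-4:30 pm, 2:00 pm-3:40 pm, 2:10 pm-5:30 pm.
10:50 am-12:10 pm overlaps/touches 10:00 am-1:00 pm → extend to 10:00 am-1:00 pm.
11:20 am-11:40 am overlaps/touches 10:00 am-1:00 pm → extend to 10:00 am-1:00 pm.
11:30 am-12:30 pm overlaps/touches 10:00 am-1:00 pm → extend to 10:00 am-1:00 pm.
12:20 pm-12:50 pm overlaps/touches 10:00 am-1:00 pm → extend to 10:00 am-1:00 pm.
1:40 pm-6:20 pm is disjoint → start new block.
1:50 pm-4:30 pm overlaps/touches 1:40 pm-6:20 pm → extend to 1:40 pm-6:20 pm.
2:00 pm-3:40 pm overlaps/touches 1:40 pm-6:20 pm → extend to 1:40 pm-6:20 pm.
2:10 pm-5:30 pm overlaps/touches 1:40 pm-6:20 pm → extend to 1:40 pm-6:20 pm.

10:00 am-1:00 pm, 1:40 pm-6:20 pm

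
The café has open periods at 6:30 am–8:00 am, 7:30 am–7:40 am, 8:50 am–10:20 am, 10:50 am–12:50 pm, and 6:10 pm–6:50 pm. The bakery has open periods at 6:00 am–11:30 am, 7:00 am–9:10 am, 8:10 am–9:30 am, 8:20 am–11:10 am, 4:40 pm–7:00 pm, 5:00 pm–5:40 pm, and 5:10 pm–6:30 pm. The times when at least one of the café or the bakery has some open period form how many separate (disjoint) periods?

2

A, merged: 6:30 am-8:00 am, 8:50 am-10:20 am, 10:50 am-12:50 pm, 6:10 pm-6:50 pm.
B, merged: 6:00 am-11:30 am, 4:40 pm-7:00 pm.
A ∪ B = 6:00 am-12:50 pm, 4:40 pm-7:00 pm.
That is 2 disjoint pieces.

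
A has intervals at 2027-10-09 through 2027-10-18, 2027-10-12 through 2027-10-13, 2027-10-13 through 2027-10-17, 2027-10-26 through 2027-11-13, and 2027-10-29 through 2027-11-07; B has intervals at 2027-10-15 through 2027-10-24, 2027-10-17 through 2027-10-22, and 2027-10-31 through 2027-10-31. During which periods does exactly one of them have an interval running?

Merge the first list: 2027-10-09 through 2027-10-18, 2027-10-26 through 2027-11-13.
Merge the second list: 2027-10-15 through 2027-10-24, 2027-10-31 through 2027-10-31.
A but not B: 2027-10-09 through 2027-10-14, 2027-10-26 through 2027-10-30, 2027-11-01 through 2027-11-13.
B but not A: 2027-10-19 through 2027-10-24.
Combining gives A △ B.

2027-10-09 through 2027-10-14, 2027-10-19 through 2027-10-24, 2027-10-26 through 2027-10-30, 2027-11-01 through 2027-11-13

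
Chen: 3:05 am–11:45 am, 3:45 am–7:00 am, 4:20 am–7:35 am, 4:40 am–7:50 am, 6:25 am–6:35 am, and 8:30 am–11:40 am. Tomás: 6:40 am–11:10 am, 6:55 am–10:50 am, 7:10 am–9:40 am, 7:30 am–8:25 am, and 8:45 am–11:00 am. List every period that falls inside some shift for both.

6:40 am-11:10 am

Merge the first list: 3:05 am-11:45 am.
Merge the second list: 6:40 am-11:10 am.
3:05 am-11:45 am ∩ B → 6:40 am-11:10 am.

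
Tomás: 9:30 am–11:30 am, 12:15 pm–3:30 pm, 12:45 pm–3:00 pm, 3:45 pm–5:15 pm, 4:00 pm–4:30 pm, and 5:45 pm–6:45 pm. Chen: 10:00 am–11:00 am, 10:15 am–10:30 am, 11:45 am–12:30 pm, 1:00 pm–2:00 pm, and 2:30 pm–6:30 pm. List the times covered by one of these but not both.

9:30 am-10:00 am, 11:00 am-11:30 am, 11:45 am-12:15 pm, 12:30 pm-1:00 pm, 2:00 pm-2:30 pm, 3:30 pm-3:45 pm, 5:15 pm-5:45 pm, 6:30 pm-6:45 pm

First set merges to 9:30 am-11:30 am, 12:15 pm-3:30 pm, 3:45 pm-5:15 pm, 5:45 pm-6:45 pm.
Second set merges to 10:00 am-11:00 am, 11:45 am-12:30 pm, 1:00 pm-2:00 pm, 2:30 pm-6:30 pm.
Only in the first: 9:30 am-10:00 am, 11:00 am-11:30 am, 12:30 pm-1:00 pm, 2:00 pm-2:30 pm, 6:30 pm-6:45 pm.
Only in the second: 11:45 am-12:15 pm, 3:30 pm-3:45 pm, 5:15 pm-5:45 pm.
Together these are the periods covered by exactly one.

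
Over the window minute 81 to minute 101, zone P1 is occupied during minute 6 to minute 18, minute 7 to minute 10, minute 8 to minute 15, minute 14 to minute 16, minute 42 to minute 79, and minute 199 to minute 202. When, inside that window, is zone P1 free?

The merged coverage is minute 6 to minute 18, minute 42 to minute 79, minute 199 to minute 202.
Gaps within minute 81 to minute 101: minute 81 to minute 101.

minute 81 to minute 101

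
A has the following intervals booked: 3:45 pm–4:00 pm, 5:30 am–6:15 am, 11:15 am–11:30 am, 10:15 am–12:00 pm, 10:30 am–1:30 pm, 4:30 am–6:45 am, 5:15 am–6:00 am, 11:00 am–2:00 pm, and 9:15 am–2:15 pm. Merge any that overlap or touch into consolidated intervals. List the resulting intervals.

Sort by start: 4:30 am-6:45 am, 5:15 am-6:00 am, 5:30 am-6:15 am, 9:15 am-2:15 pm, 10:15 am-12:00 pm, 10:30 am-1:30 pm, 11:00 am-2:00 pm, 11:15 am-11:30 am, 3:45 pm-4:00 pm.
5:15 am-6:00 am overlaps/touches 4:30 am-6:45 am → extend to 4:30 am-6:45 am.
5:30 am-6:15 am overlaps/touches 4:30 am-6:45 am → extend to 4:30 am-6:45 am.
9:15 am-2:15 pm is disjoint → start new block.
10:15 am-12:00 pm overlaps/touches 9:15 am-2:15 pm → extend to 9:15 am-2:15 pm.
10:30 am-1:30 pm overlaps/touches 9:15 am-2:15 pm → extend to 9:15 am-2:15 pm.
11:00 am-2:00 pm overlaps/touches 9:15 am-2:15 pm → extend to 9:15 am-2:15 pm.
11:15 am-11:30 am overlaps/touches 9:15 am-2:15 pm → extend to 9:15 am-2:15 pm.
3:45 pm-4:00 pm is disjoint → start new block.

4:30 am-6:45 am, 9:15 am-2:15 pm, 3:45 pm-4:00 pm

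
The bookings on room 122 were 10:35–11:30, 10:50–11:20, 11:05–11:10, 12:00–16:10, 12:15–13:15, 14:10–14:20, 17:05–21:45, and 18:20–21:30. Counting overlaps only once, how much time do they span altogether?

9 h 45 min

Merged: 10:35–11:30, 12:00–16:10, 17:05–21:45.
Lengths: 55 min + 4 h 10 min + 4 h 40 min = 9 h 45 min.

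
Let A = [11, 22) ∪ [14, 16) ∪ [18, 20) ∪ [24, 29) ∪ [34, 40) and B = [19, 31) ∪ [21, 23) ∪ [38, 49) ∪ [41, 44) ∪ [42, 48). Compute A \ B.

[11, 19) ∪ [34, 38)

First set merges to [11, 22), [24, 29), [34, 40).
Second set merges to [19, 31), [38, 49).
[11, 22) \ B = [11, 19).
[24, 29): entirely removed.
[34, 40) \ B = [34, 38).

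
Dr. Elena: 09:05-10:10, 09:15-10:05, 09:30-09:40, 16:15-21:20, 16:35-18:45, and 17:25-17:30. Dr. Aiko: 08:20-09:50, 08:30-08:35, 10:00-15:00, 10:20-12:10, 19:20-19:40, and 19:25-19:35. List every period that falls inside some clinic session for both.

09:05–09:50, 10:00–10:10, 19:20–19:40

First set merges to 09:05–10:10, 16:15–21:20.
Second set merges to 08:20–09:50, 10:00–15:00, 19:20–19:40.
09:05–10:10 ∩ B → 09:05–09:50, 10:00–10:10.
16:15–21:20 ∩ B → 19:20–19:40.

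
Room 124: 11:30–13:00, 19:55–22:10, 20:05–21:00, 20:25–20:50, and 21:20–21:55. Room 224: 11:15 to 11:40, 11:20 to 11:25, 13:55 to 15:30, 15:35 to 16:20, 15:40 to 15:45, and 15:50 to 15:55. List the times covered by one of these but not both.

Merge the first list: 11:30-13:00, 19:55-22:10.
Merge the second list: 11:15-11:40, 13:55-15:30, 15:35-16:20.
A but not B: 11:40-13:00, 19:55-22:10.
B but not A: 11:15-11:30, 13:55-15:30, 15:35-16:20.
Combining gives A △ B.

11:15-11:30, 11:40-13:00, 13:55-15:30, 15:35-16:20, 19:55-22:10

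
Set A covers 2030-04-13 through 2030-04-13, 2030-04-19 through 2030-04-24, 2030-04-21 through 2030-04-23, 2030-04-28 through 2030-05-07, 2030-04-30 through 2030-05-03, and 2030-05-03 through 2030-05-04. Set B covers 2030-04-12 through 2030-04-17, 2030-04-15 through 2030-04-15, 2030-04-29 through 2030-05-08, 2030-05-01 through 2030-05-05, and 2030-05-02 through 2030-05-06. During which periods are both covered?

Merge the first list: 2030-04-13 through 2030-04-13, 2030-04-19 through 2030-04-24, 2030-04-28 through 2030-05-07.
Merge the second list: 2030-04-12 through 2030-04-17, 2030-04-29 through 2030-05-08.
2030-04-13 through 2030-04-13 overlaps B on 2030-04-13 through 2030-04-13.
2030-04-19 through 2030-04-24 falls entirely outside B.
2030-04-28 through 2030-05-07 overlaps B on 2030-04-29 through 2030-05-07.

2030-04-13 through 2030-04-13, 2030-04-29 through 2030-05-07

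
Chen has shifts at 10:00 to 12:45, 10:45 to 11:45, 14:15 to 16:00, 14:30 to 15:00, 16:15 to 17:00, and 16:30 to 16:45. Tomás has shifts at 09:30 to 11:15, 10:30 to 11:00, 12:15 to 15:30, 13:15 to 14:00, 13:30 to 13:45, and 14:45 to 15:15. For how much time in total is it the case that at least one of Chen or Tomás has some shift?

7 h 15 min

A, merged: 10:00–12:45, 14:15–16:00, 16:15–17:00.
B, merged: 09:30–11:15, 12:15–15:30.
A ∪ B = 09:30–16:00, 16:15–17:00.
Total: 6 h 30 min + 45 min = 7 h 15 min.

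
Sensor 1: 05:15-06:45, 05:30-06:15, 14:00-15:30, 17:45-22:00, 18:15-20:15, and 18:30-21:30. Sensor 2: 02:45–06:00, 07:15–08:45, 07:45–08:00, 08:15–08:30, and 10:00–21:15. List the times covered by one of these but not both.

First set merges to 05:15-06:45, 14:00-15:30, 17:45-22:00.
Second set merges to 02:45-06:00, 07:15-08:45, 10:00-21:15.
A but not B: 06:00-06:45, 21:15-22:00.
B but not A: 02:45-05:15, 07:15-08:45, 10:00-14:00, 15:30-17:45.
Combining gives A △ B.

02:45-05:15, 06:00-06:45, 07:15-08:45, 10:00-14:00, 15:30-17:45, 21:15-22:00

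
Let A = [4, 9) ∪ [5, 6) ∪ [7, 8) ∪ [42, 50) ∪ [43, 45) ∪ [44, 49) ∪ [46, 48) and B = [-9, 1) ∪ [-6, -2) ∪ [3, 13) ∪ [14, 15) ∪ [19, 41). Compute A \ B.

[42, 50)

First set merges to [4, 9), [42, 50).
Second set merges to [-9, 1), [3, 13), [14, 15), [19, 41).
[4, 9): entirely removed.
[42, 50): nothing removed.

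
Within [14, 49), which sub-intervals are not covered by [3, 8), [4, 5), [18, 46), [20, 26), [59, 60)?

[14, 18) ∪ [46, 49)

Covered (merged): [3, 8), [18, 46), [59, 60).
Gaps within [14, 49): [14, 18), [46, 49).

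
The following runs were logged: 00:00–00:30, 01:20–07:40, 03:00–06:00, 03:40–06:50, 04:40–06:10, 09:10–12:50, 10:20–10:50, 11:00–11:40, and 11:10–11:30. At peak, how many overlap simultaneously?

4

Walk the sorted start/end points keeping a running depth.
The depth first hits 4 at 04:40.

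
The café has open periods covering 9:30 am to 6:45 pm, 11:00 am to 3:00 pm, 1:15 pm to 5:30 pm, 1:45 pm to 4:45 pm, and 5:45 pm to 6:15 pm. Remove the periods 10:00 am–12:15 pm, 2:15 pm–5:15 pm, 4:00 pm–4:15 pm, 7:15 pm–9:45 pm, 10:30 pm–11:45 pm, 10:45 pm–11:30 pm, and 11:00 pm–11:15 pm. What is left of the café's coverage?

Merge the first list: 9:30 am–6:45 pm.
Merge the second list: 10:00 am–12:15 pm, 2:15 pm–5:15 pm, 7:15 pm–9:45 pm, 10:30 pm–11:45 pm.
9:30 am–6:45 pm minus B → 9:30 am–10:00 am, 12:15 pm–2:15 pm, 5:15 pm–6:45 pm.

9:30 am–10:00 am, 12:15 pm–2:15 pm, 5:15 pm–6:45 pm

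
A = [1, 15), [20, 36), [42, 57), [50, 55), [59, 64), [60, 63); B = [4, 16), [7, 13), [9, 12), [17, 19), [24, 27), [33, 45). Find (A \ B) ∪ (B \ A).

First set merges to [1, 15), [20, 36), [42, 57), [59, 64).
Second set merges to [4, 16), [17, 19), [24, 27), [33, 45).
Only in the first: [1, 4), [20, 24), [27, 33), [45, 57), [59, 64).
Only in the second: [15, 16), [17, 19), [36, 42).
Together these are the periods covered by exactly one.

[1, 4) ∪ [15, 16) ∪ [17, 19) ∪ [20, 24) ∪ [27, 33) ∪ [36, 42) ∪ [45, 57) ∪ [59, 64)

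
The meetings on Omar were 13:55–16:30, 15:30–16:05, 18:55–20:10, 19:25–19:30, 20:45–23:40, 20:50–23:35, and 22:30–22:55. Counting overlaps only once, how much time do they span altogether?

Merged: 13:55–16:30, 18:55–20:10, 20:45–23:40.
Lengths: 2 h 35 min + 1 h 15 min + 2 h 55 min = 6 h 45 min.

6 h 45 min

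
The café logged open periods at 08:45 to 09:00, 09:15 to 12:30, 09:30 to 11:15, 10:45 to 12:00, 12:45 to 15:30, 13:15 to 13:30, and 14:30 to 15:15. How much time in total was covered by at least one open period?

Merged: 08:45-09:00, 09:15-12:30, 12:45-15:30.
Lengths: 15 min + 3 h 15 min + 2 h 45 min = 6 h 15 min.

6 h 15 min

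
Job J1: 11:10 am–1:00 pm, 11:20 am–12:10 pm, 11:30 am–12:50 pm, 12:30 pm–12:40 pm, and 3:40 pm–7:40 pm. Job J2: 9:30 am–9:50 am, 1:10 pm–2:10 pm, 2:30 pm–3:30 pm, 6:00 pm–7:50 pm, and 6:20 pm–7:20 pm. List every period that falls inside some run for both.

Merge the first list: 11:10 am-1:00 pm, 3:40 pm-7:40 pm.
Merge the second list: 9:30 am-9:50 am, 1:10 pm-2:10 pm, 2:30 pm-3:30 pm, 6:00 pm-7:50 pm.
11:10 am-1:00 pm: no overlap with the second set.
3:40 pm-7:40 pm meets the second set on 6:00 pm-7:40 pm.

6:00 pm-7:40 pm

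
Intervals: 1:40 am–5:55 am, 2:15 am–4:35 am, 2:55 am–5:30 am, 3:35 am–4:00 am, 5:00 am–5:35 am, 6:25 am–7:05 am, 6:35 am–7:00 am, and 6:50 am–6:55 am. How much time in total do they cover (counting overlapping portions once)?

4 h 55 min

Merged: 1:40 am–5:55 am, 6:25 am–7:05 am.
Lengths: 4 h 15 min + 40 min = 4 h 55 min.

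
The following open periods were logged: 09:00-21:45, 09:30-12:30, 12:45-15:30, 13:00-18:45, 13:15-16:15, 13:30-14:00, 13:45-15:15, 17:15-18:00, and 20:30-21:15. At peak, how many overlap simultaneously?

At 13:45, 6 of the intervals are simultaneously active.
No point has more.

6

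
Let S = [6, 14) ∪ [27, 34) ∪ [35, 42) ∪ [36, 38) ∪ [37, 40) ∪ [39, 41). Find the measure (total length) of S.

Merged: [6, 14), [27, 34), [35, 42).
Lengths: 8 + 7 + 7 = 22.

22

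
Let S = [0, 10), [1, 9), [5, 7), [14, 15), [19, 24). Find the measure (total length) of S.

Merged: [0, 10), [14, 15), [19, 24).
Lengths: 10 + 1 + 5 = 16.

16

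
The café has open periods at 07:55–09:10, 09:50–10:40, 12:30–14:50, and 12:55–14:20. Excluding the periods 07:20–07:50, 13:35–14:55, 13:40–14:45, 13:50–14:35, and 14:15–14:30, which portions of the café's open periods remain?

07:55-09:10, 09:50-10:40, 12:30-13:35

First set merges to 07:55-09:10, 09:50-10:40, 12:30-14:50.
Second set merges to 07:20-07:50, 13:35-14:55.
07:55-09:10: no B overlap → unchanged.
09:50-10:40: no B overlap → unchanged.
12:30-14:50 minus B → 12:30-13:35.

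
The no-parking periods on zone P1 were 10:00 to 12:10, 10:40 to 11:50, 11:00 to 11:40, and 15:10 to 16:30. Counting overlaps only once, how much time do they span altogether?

3 h 30 min

Merged: 10:00-12:10, 15:10-16:30.
Lengths: 2 h 10 min + 1 h 20 min = 3 h 30 min.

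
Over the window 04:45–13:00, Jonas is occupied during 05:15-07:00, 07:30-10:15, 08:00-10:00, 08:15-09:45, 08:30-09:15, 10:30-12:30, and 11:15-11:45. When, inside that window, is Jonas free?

04:45-05:15, 07:00-07:30, 10:15-10:30, 12:30-13:00

The merged coverage is 05:15-07:00, 07:30-10:15, 10:30-12:30.
Uncovered inside 04:45-13:00: 04:45-05:15, 07:00-07:30, 10:15-10:30, 12:30-13:00.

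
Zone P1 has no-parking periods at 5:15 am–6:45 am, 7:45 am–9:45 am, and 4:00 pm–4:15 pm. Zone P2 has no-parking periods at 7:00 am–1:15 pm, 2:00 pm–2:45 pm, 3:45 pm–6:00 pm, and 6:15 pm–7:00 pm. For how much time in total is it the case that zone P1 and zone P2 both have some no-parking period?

A ∩ B = 7:45 am-9:45 am, 4:00 pm-4:15 pm.
Total: 2 h + 15 min = 2 h 15 min.

2 h 15 min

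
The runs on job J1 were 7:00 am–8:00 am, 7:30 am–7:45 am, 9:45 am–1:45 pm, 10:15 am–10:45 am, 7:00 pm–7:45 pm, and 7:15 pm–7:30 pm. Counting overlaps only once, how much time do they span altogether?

5 h 45 min

Merged: 7:00 am–8:00 am, 9:45 am–1:45 pm, 7:00 pm–7:45 pm.
Lengths: 1 h + 4 h + 45 min = 5 h 45 min.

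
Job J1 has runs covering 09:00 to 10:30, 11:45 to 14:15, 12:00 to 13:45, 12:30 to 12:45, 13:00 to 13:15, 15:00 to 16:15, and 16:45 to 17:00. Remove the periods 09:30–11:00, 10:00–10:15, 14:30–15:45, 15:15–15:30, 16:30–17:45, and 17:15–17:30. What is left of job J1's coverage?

Merge the first list: 09:00–10:30, 11:45–14:15, 15:00–16:15, 16:45–17:00.
Merge the second list: 09:30–11:00, 14:30–15:45, 16:30–17:45.
09:00–10:30 with B removed leaves 09:00–09:30.
11:45–14:15 is untouched.
15:00–16:15 with B removed leaves 15:45–16:15.
16:45–17:00 lies entirely inside B → drops out.

09:00–09:30, 11:45–14:15, 15:45–16:15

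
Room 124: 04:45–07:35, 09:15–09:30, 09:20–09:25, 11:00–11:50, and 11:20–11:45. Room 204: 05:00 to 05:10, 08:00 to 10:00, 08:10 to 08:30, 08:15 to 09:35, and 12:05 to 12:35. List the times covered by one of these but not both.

04:45–05:00, 05:10–07:35, 08:00–09:15, 09:30–10:00, 11:00–11:50, 12:05–12:35

A, merged: 04:45–07:35, 09:15–09:30, 11:00–11:50.
B, merged: 05:00–05:10, 08:00–10:00, 12:05–12:35.
A but not B: 04:45–05:00, 05:10–07:35, 11:00–11:50.
B but not A: 08:00–09:15, 09:30–10:00, 12:05–12:35.
Combining gives A △ B.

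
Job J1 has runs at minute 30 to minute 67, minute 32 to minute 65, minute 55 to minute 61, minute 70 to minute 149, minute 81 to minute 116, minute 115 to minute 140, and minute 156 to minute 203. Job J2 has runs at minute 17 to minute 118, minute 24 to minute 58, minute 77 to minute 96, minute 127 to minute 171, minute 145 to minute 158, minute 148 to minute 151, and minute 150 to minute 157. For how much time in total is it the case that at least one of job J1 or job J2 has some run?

186 minutes

Merge the first list: minute 30 to minute 67, minute 70 to minute 149, minute 156 to minute 203.
Merge the second list: minute 17 to minute 118, minute 127 to minute 171.
A ∪ B = minute 17 to minute 203.
Total: 186 minutes.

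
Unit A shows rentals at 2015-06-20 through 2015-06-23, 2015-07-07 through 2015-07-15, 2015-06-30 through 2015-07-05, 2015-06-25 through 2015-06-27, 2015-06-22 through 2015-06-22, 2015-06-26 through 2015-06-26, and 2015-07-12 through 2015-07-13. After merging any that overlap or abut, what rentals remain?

Sort by start: 2015-06-20 through 2015-06-23, 2015-06-22 through 2015-06-22, 2015-06-25 through 2015-06-27, 2015-06-26 through 2015-06-26, 2015-06-30 through 2015-07-05, 2015-07-07 through 2015-07-15, 2015-07-12 through 2015-07-13.
2015-06-22 through 2015-06-22 overlaps/touches 2015-06-20 through 2015-06-23 → extend to 2015-06-20 through 2015-06-23.
2015-06-25 through 2015-06-27 is disjoint → start new block.
2015-06-26 through 2015-06-26 overlaps/touches 2015-06-25 through 2015-06-27 → extend to 2015-06-25 through 2015-06-27.
2015-06-30 through 2015-07-05 is disjoint → start new block.
2015-07-07 through 2015-07-15 is disjoint → start new block.
2015-07-12 through 2015-07-13 overlaps/touches 2015-07-07 through 2015-07-15 → extend to 2015-07-07 through 2015-07-15.

2015-06-20 through 2015-06-23, 2015-06-25 through 2015-06-27, 2015-06-30 through 2015-07-05, 2015-07-07 through 2015-07-15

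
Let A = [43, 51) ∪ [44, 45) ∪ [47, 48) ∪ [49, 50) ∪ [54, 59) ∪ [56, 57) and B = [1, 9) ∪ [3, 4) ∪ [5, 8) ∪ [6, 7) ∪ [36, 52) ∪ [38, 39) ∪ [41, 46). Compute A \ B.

A, merged: [43, 51), [54, 59).
B, merged: [1, 9), [36, 52).
[43, 51) lies entirely inside B → drops out.
[54, 59) is untouched.

[54, 59)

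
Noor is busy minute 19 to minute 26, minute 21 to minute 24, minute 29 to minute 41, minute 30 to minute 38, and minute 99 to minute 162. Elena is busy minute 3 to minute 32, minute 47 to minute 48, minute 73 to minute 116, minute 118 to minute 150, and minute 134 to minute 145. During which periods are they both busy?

minute 19 to minute 26, minute 29 to minute 32, minute 99 to minute 116, minute 118 to minute 150

First set merges to minute 19 to minute 26, minute 29 to minute 41, minute 99 to minute 162.
Second set merges to minute 3 to minute 32, minute 47 to minute 48, minute 73 to minute 116, minute 118 to minute 150.
minute 19 to minute 26 meets the second set on minute 19 to minute 26.
minute 29 to minute 41 meets the second set on minute 29 to minute 32.
minute 99 to minute 162 meets the second set on minute 99 to minute 116, minute 118 to minute 150.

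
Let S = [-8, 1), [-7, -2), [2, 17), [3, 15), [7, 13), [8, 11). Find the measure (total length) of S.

Merged: [-8, 1), [2, 17).
Lengths: 9 + 15 = 24.

24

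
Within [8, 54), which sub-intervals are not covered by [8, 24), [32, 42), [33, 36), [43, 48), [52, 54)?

[24, 32) ∪ [42, 43) ∪ [48, 52)

Covered (merged): [8, 24), [32, 42), [43, 48), [52, 54).
Uncovered inside [8, 54): [24, 32), [42, 43), [48, 52).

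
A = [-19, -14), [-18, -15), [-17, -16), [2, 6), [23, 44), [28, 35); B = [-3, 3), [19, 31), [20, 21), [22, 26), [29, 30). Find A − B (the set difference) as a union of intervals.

Merge the first list: [-19, -14), [2, 6), [23, 44).
Merge the second list: [-3, 3), [19, 31).
[-19, -14): no B overlap → unchanged.
[2, 6) minus B → [3, 6).
[23, 44) minus B → [31, 44).

[-19, -14) ∪ [3, 6) ∪ [31, 44)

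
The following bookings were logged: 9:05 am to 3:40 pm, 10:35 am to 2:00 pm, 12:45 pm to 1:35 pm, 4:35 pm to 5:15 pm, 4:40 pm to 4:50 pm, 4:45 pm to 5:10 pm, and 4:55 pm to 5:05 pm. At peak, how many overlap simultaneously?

Sweep endpoints in order; track running count of active intervals.
Peak of 3 reached at 12:45 pm.

3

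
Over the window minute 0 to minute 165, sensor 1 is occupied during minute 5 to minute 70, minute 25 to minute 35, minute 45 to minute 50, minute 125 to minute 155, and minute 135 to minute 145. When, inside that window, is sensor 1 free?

Covered (merged): minute 5 to minute 70, minute 125 to minute 155.
Complement within minute 0 to minute 165: minute 0 to minute 5, minute 70 to minute 125, minute 155 to minute 165.

minute 0 to minute 5, minute 70 to minute 125, minute 155 to minute 165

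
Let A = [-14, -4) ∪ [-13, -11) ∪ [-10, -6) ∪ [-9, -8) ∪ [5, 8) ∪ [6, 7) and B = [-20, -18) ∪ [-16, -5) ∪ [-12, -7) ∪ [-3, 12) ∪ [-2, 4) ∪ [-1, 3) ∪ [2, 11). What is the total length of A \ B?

1

Merge the first list: [-14, -4), [5, 8).
Merge the second list: [-20, -18), [-16, -5), [-3, 12).
A \ B = [-5, -4).
Total: 1.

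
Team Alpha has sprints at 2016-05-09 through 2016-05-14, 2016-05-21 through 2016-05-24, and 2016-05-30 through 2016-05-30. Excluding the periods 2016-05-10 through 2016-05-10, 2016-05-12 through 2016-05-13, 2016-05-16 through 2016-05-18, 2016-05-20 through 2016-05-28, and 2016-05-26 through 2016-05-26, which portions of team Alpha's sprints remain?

2016-05-09 through 2016-05-09, 2016-05-11 through 2016-05-11, 2016-05-14 through 2016-05-14, 2016-05-30 through 2016-05-30

B, merged: 2016-05-10 through 2016-05-10, 2016-05-12 through 2016-05-13, 2016-05-16 through 2016-05-18, 2016-05-20 through 2016-05-28.
2016-05-09 through 2016-05-14 with B removed leaves 2016-05-09 through 2016-05-09, 2016-05-11 through 2016-05-11, 2016-05-14 through 2016-05-14.
2016-05-21 through 2016-05-24 lies entirely inside B → drops out.
2016-05-30 through 2016-05-30 is untouched.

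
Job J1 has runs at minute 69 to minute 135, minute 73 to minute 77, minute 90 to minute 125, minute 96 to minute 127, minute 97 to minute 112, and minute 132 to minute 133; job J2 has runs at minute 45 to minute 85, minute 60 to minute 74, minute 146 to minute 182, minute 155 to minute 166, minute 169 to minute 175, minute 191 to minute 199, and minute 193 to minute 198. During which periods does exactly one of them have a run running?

minute 45 to minute 69, minute 85 to minute 135, minute 146 to minute 182, minute 191 to minute 199

A, merged: minute 69 to minute 135.
B, merged: minute 45 to minute 85, minute 146 to minute 182, minute 191 to minute 199.
A but not B: minute 85 to minute 135.
B but not A: minute 45 to minute 69, minute 146 to minute 182, minute 191 to minute 199.
Combining gives A △ B.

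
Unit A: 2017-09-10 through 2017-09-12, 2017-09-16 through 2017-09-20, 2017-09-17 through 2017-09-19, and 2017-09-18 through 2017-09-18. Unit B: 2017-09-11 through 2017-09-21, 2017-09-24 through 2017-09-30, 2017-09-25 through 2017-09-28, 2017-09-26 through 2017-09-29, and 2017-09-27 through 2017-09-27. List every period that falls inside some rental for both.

2017-09-11 through 2017-09-12, 2017-09-16 through 2017-09-20

Merge the first list: 2017-09-10 through 2017-09-12, 2017-09-16 through 2017-09-20.
Merge the second list: 2017-09-11 through 2017-09-21, 2017-09-24 through 2017-09-30.
2017-09-10 through 2017-09-12 overlaps B on 2017-09-11 through 2017-09-12.
2017-09-16 through 2017-09-20 overlaps B on 2017-09-16 through 2017-09-20.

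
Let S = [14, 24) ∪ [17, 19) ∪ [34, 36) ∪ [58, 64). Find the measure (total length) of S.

Merged: [14, 24), [34, 36), [58, 64).
Lengths: 10 + 2 + 6 = 18.

18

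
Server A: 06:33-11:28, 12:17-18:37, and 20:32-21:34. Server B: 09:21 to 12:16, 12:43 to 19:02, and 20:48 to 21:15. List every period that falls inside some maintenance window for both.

06:33–11:28 overlaps B on 09:21–11:28.
12:17–18:37 overlaps B on 12:43–18:37.
20:32–21:34 overlaps B on 20:48–21:15.

09:21–11:28, 12:43–18:37, 20:48–21:15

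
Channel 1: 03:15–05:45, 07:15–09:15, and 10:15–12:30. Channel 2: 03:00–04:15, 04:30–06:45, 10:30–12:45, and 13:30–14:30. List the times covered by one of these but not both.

Only in the first: 04:15–04:30, 07:15–09:15, 10:15–10:30.
Only in the second: 03:00–03:15, 05:45–06:45, 12:30–12:45, 13:30–14:30.
Together these are the periods covered by exactly one.

03:00–03:15, 04:15–04:30, 05:45–06:45, 07:15–09:15, 10:15–10:30, 12:30–12:45, 13:30–14:30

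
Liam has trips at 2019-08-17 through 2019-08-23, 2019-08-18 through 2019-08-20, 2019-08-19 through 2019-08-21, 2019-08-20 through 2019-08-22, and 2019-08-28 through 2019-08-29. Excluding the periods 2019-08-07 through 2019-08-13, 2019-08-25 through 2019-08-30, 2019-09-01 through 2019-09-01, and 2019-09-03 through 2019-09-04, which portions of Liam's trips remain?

Merge the first list: 2019-08-17 through 2019-08-23, 2019-08-28 through 2019-08-29.
2019-08-17 through 2019-08-23 is untouched.
2019-08-28 through 2019-08-29 lies entirely inside B → drops out.

2019-08-17 through 2019-08-23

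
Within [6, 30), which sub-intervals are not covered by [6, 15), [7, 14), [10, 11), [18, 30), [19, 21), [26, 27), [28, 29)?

The merged coverage is [6, 15), [18, 30).
Uncovered inside [6, 30): [15, 18).

[15, 18)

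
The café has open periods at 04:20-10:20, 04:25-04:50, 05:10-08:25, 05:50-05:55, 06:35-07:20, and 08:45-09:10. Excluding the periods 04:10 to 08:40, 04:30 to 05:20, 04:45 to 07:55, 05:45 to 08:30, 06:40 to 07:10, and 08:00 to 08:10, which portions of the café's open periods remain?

08:40–10:20

Merge the first list: 04:20–10:20.
Merge the second list: 04:10–08:40.
04:20–10:20 minus B → 08:40–10:20.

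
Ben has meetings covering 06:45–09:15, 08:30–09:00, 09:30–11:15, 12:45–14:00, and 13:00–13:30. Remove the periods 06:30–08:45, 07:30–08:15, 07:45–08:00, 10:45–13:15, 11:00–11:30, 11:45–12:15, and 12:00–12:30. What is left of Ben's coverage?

Merge the first list: 06:45–09:15, 09:30–11:15, 12:45–14:00.
Merge the second list: 06:30–08:45, 10:45–13:15.
06:45–09:15 \ B = 08:45–09:15.
09:30–11:15 \ B = 09:30–10:45.
12:45–14:00 \ B = 13:15–14:00.

08:45–09:15, 09:30–10:45, 13:15–14:00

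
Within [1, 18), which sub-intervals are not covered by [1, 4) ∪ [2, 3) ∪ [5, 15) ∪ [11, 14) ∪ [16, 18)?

After merging, the occupied span is [1, 4), [5, 15), [16, 18).
Complement within [1, 18): [4, 5), [15, 16).

[4, 5) ∪ [15, 16)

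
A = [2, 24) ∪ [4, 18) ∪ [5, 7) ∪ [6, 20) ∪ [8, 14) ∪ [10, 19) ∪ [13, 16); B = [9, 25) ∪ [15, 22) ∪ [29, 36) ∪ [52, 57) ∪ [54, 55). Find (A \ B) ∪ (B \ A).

A, merged: [2, 24).
B, merged: [9, 25), [29, 36), [52, 57).
A but not B: [2, 9).
B but not A: [24, 25), [29, 36), [52, 57).
Combining gives A △ B.

[2, 9) ∪ [24, 25) ∪ [29, 36) ∪ [52, 57)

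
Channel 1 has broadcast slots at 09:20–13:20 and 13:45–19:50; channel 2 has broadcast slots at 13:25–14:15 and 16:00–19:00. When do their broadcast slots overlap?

13:45–14:15, 16:00–19:00

09:20–13:20 falls entirely outside B.
13:45–19:50 overlaps B on 13:45–14:15, 16:00–19:00.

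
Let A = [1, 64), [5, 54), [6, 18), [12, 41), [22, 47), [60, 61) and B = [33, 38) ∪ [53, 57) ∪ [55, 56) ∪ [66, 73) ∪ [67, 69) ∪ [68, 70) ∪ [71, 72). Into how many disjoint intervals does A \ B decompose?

Merge the first list: [1, 64).
Merge the second list: [33, 38), [53, 57), [66, 73).
A \ B = [1, 33), [38, 53), [57, 64).
That is 3 disjoint pieces.

3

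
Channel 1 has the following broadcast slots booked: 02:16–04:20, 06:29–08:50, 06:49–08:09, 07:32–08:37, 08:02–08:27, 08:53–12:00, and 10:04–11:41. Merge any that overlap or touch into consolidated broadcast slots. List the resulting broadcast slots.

06:29–08:50 is disjoint → start new block.
06:49–08:09 overlaps/touches 06:29–08:50 → extend to 06:29–08:50.
07:32–08:37 overlaps/touches 06:29–08:50 → extend to 06:29–08:50.
08:02–08:27 overlaps/touches 06:29–08:50 → extend to 06:29–08:50.
08:53–12:00 is disjoint → start new block.
10:04–11:41 overlaps/touches 08:53–12:00 → extend to 08:53–12:00.

02:16–04:20, 06:29–08:50, 08:53–12:00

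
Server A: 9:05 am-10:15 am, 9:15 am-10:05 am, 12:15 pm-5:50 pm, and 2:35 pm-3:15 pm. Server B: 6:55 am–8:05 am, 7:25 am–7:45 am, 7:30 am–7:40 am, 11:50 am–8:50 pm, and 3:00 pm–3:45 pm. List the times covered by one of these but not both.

6:55 am-8:05 am, 9:05 am-10:15 am, 11:50 am-12:15 pm, 5:50 pm-8:50 pm

A, merged: 9:05 am-10:15 am, 12:15 pm-5:50 pm.
B, merged: 6:55 am-8:05 am, 11:50 am-8:50 pm.
A \ B = 9:05 am-10:15 am.
B \ A = 6:55 am-8:05 am, 11:50 am-12:15 pm, 5:50 pm-8:50 pm.
Union of the two gives the symmetric difference.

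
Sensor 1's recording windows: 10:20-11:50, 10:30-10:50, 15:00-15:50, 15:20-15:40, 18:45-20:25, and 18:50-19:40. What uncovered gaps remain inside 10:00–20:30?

10:00-10:20, 11:50-15:00, 15:50-18:45, 20:25-20:30

After merging, the occupied span is 10:20-11:50, 15:00-15:50, 18:45-20:25.
Complement within 10:00-20:30: 10:00-10:20, 11:50-15:00, 15:50-18:45, 20:25-20:30.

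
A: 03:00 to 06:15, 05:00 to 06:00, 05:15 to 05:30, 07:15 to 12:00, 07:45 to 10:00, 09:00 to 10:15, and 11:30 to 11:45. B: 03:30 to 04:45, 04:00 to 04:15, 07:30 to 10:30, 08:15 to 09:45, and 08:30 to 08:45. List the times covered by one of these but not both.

03:00–03:30, 04:45–06:15, 07:15–07:30, 10:30–12:00

First set merges to 03:00–06:15, 07:15–12:00.
Second set merges to 03:30–04:45, 07:30–10:30.
Only in the first: 03:00–03:30, 04:45–06:15, 07:15–07:30, 10:30–12:00.
Only in the second: none.
Together these are the periods covered by exactly one.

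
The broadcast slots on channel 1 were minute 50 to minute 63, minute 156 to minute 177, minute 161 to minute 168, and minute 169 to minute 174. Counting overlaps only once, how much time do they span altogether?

Merged: minute 50 to minute 63, minute 156 to minute 177.
Lengths: 13 minutes + 21 minutes = 34 minutes.

34 minutes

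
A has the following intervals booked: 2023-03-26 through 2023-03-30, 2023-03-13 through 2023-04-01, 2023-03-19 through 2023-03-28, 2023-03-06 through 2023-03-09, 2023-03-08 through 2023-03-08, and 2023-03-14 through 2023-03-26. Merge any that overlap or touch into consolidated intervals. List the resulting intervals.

Sort by start: 2023-03-06 through 2023-03-09, 2023-03-08 through 2023-03-08, 2023-03-13 through 2023-04-01, 2023-03-14 through 2023-03-26, 2023-03-19 through 2023-03-28, 2023-03-26 through 2023-03-30.
2023-03-08 through 2023-03-08 overlaps/touches 2023-03-06 through 2023-03-09 → extend to 2023-03-06 through 2023-03-09.
2023-03-13 through 2023-04-01 is disjoint → start new block.
2023-03-14 through 2023-03-26 overlaps/touches 2023-03-13 through 2023-04-01 → extend to 2023-03-13 through 2023-04-01.
2023-03-19 through 2023-03-28 overlaps/touches 2023-03-13 through 2023-04-01 → extend to 2023-03-13 through 2023-04-01.
2023-03-26 through 2023-03-30 overlaps/touches 2023-03-13 through 2023-04-01 → extend to 2023-03-13 through 2023-04-01.

2023-03-06 through 2023-03-09, 2023-03-13 through 2023-04-01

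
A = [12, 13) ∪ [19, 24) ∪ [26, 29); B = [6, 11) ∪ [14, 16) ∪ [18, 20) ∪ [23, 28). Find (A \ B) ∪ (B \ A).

[6, 11) ∪ [12, 13) ∪ [14, 16) ∪ [18, 19) ∪ [20, 23) ∪ [24, 26) ∪ [28, 29)

Only in the first: [12, 13), [20, 23), [28, 29).
Only in the second: [6, 11), [14, 16), [18, 19), [24, 26).
Together these are the periods covered by exactly one.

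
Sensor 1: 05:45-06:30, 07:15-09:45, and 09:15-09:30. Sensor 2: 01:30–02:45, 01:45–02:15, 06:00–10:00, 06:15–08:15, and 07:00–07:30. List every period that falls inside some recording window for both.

06:00–06:30, 07:15–09:45

Merge the first list: 05:45–06:30, 07:15–09:45.
Merge the second list: 01:30–02:45, 06:00–10:00.
05:45–06:30 ∩ B → 06:00–06:30.
07:15–09:45 ∩ B → 07:15–09:45.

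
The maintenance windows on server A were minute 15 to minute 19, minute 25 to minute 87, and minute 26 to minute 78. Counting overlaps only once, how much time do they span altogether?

66 minutes

Merged: minute 15 to minute 19, minute 25 to minute 87.
Lengths: 4 minutes + 62 minutes = 66 minutes.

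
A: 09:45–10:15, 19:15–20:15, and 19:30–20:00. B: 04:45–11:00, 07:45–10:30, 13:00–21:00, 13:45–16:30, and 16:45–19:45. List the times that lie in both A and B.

09:45–10:15, 19:15–20:15

First set merges to 09:45–10:15, 19:15–20:15.
Second set merges to 04:45–11:00, 13:00–21:00.
09:45–10:15 meets the second set on 09:45–10:15.
19:15–20:15 meets the second set on 19:15–20:15.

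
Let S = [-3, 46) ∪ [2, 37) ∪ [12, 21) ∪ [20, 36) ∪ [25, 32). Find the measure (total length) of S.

Merged: [-3, 46).
Length: 49.

49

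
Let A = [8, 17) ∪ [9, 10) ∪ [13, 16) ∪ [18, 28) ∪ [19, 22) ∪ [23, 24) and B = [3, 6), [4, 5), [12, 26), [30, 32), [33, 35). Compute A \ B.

[8, 12) ∪ [26, 28)

First set merges to [8, 17), [18, 28).
Second set merges to [3, 6), [12, 26), [30, 32), [33, 35).
[8, 17) \ B = [8, 12).
[18, 28) \ B = [26, 28).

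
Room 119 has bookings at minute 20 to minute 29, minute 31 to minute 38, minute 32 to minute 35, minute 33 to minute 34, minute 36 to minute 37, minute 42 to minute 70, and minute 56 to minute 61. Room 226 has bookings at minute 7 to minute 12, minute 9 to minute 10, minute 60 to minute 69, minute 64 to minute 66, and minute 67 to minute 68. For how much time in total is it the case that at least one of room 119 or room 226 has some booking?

A, merged: minute 20 to minute 29, minute 31 to minute 38, minute 42 to minute 70.
B, merged: minute 7 to minute 12, minute 60 to minute 69.
A ∪ B = minute 7 to minute 12, minute 20 to minute 29, minute 31 to minute 38, minute 42 to minute 70.
Total: 5 minutes + 9 minutes + 7 minutes + 28 minutes = 49 minutes.

49 minutes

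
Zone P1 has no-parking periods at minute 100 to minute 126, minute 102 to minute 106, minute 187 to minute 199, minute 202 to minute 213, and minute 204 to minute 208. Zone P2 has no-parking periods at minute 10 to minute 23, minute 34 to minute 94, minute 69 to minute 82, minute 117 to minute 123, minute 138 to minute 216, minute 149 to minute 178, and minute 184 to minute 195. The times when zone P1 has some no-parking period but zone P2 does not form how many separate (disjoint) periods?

Merge the first list: minute 100 to minute 126, minute 187 to minute 199, minute 202 to minute 213.
Merge the second list: minute 10 to minute 23, minute 34 to minute 94, minute 117 to minute 123, minute 138 to minute 216.
A \ B = minute 100 to minute 117, minute 123 to minute 126.
That is 2 disjoint pieces.

2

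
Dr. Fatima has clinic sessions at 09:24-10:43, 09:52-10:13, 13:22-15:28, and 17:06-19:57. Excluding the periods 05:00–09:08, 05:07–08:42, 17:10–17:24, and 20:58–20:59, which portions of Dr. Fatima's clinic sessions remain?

09:24-10:43, 13:22-15:28, 17:06-17:10, 17:24-19:57

A, merged: 09:24-10:43, 13:22-15:28, 17:06-19:57.
B, merged: 05:00-09:08, 17:10-17:24, 20:58-20:59.
09:24-10:43: no B overlap → unchanged.
13:22-15:28: no B overlap → unchanged.
17:06-19:57 minus B → 17:06-17:10, 17:24-19:57.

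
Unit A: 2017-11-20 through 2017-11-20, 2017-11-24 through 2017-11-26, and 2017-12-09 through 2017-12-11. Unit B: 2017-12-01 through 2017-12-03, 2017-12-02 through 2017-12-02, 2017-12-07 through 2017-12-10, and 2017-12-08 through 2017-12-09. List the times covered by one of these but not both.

2017-11-20 through 2017-11-20, 2017-11-24 through 2017-11-26, 2017-12-01 through 2017-12-03, 2017-12-07 through 2017-12-08, 2017-12-11 through 2017-12-11

B, merged: 2017-12-01 through 2017-12-03, 2017-12-07 through 2017-12-10.
A \ B = 2017-11-20 through 2017-11-20, 2017-11-24 through 2017-11-26, 2017-12-11 through 2017-12-11.
B \ A = 2017-12-01 through 2017-12-03, 2017-12-07 through 2017-12-08.
Union of the two gives the symmetric difference.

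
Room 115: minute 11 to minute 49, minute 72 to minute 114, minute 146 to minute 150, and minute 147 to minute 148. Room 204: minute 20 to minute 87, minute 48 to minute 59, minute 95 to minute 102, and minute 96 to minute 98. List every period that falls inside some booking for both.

Merge the first list: minute 11 to minute 49, minute 72 to minute 114, minute 146 to minute 150.
Merge the second list: minute 20 to minute 87, minute 95 to minute 102.
minute 11 to minute 49 ∩ B → minute 20 to minute 49.
minute 72 to minute 114 ∩ B → minute 72 to minute 87, minute 95 to minute 102.
minute 146 to minute 150 meets no B interval.

minute 20 to minute 49, minute 72 to minute 87, minute 95 to minute 102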